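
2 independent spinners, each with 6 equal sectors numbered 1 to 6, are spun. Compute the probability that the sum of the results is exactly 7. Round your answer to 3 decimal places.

There are 6^2 = 36 equally likely outcomes.
The number of ordered 2-tuples from {1,…,6} summing to 7 is 6.
P(sum = 7) = 6/36 = 1/6 ≈ 0.167.

0.167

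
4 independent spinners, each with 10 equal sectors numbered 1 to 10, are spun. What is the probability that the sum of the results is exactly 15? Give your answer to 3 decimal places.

0.035

There are 10^4 = 10000 equally likely outcomes.
The number of ordered 4-tuples from {1,…,10} summing to 15 is 348.
P(sum = 15) = 348/10000 = 87/2500 ≈ 0.035.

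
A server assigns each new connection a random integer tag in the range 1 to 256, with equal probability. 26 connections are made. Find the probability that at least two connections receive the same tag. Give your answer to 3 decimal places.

0.731

It's easier to compute the probability that all 26 are distinct.
P(all distinct) = 256/256 · 255/256 · ··· · 231/256 ≈ 0.269.
So the probability of at least one match is 1 − 0.269 = 0.731.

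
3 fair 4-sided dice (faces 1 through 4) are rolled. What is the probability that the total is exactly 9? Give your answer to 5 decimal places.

0.15625

There are 4^3 = 64 equally likely outcomes.
The number of ordered 3-tuples from {1,…,4} summing to 9 is 10.
P(sum = 9) = 10/64 = 5/32 ≈ 0.15625.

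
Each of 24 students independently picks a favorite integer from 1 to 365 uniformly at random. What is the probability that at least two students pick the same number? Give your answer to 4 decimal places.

0.5383

It's easier to compute the probability that all 24 are distinct.
P(all distinct) = 365/365 · 364/365 · ··· · 342/365 ≈ 0.4617.
So the probability of at least one match is 1 − 0.4617 = 0.5383.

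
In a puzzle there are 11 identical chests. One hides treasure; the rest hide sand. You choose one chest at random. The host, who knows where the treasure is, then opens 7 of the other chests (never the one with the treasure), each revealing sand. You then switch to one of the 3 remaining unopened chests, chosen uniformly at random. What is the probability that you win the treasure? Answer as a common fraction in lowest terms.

Your original chest holds the treasure with probability 1/11, so the other 10 collectively hold it with probability 10/11.
The host can always find 7 empty chests to open, so the reveals don't change that 10/11; it is now spread over the 3 remaining unopened chests.
P(win by switching) = (10/11) · (1/3) = 10/33.

10/33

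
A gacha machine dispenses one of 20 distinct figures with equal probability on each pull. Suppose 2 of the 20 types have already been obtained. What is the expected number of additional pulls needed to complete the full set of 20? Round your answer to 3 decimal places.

Starting from 2 distinct types, each trial gives a new one with probability (20−i)/20 when i types are held, so the wait for the next new type is 20/(20−i).
E = 20/18 + 20/17 + 20/16 + 20/15 + 20/14 + 20/13 + 20/12 + 20/11 + 20/10 + 20/9 + 20/8 + 20/7 + 20/6 + 20/5 + 20/4 + 20/3 + 20/2 + 20/1 = 14274301/204204 ≈ 69.902.

69.902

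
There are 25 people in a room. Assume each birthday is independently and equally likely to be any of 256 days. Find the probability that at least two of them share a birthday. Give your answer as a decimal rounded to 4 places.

It's easier to compute the probability that all 25 are distinct.
P(all distinct) = 256/256 · 255/256 · ··· · 232/256 ≈ 0.2979.
So the probability of at least one match is 1 − 0.2979 = 0.7021.

0.7021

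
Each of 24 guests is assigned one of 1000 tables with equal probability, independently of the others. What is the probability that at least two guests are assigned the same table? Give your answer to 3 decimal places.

It's easier to compute the probability that all 24 are distinct.
P(all distinct) = 1000/1000 · 999/1000 · ··· · 977/1000 ≈ 0.757.
So the probability of at least one match is 1 − 0.757 = 0.243.

0.243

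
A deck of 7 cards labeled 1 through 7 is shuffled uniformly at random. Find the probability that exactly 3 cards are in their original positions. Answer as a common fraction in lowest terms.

1/16

Choose which 3 of the 7 are fixed: C(7,3) = 35 ways.
The remaining 4 must have no fixed point: D(4) = 9.
P = 35·9/5040 = 1/16.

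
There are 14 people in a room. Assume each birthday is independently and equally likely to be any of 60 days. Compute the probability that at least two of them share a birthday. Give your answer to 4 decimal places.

It's easier to compute the probability that all 14 are distinct.
P(all distinct) = 60/60 · 59/60 · ··· · 47/60 ≈ 0.1930.
So the probability of at least one match is 1 − 0.1930 = 0.8070.

0.8070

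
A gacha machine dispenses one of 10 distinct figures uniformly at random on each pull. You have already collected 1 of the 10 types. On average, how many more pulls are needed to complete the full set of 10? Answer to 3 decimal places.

28.290

Starting from 1 distinct type, each trial gives a new one with probability (10−i)/10 when i types are held, so the wait for the next new type is 10/(10−i).
E = 10/9 + 10/8 + 10/7 + 10/6 + 10/5 + 10/4 + 10/3 + 10/2 + 10/1 = 7129/252 ≈ 28.290.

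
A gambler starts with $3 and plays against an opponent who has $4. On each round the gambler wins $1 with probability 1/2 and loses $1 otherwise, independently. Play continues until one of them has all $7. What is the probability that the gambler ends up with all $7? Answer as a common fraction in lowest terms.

With a fair step, P(i) = ½P(i−1) + ½P(i+1) with P(0)=0, P(7)=1 has the linear solution P(i) = i/7.
P(3) = 3/7.

3/7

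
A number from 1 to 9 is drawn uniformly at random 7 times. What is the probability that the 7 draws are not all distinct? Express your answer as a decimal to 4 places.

0.9621

P(all 7 different) = 9/9 · 8/9 · ··· · 3/9 ≈ 0.0379.
P(at least two equal) = 1 − 0.0379 = 0.9621.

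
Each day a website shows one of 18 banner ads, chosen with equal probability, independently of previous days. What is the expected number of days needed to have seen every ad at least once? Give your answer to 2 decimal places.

62.91

After i distinct types are collected, each trial gives a new one with probability (18−i)/18, so the expected wait for the next new type is 18/(18−i).
E = 18/18 + 18/17 + 18/16 + 18/15 + 18/14 + 18/13 + 18/12 + 18/11 + 18/10 + 18/9 + 18/8 + 18/7 + 18/6 + 18/5 + 18/4 + 18/3 + 18/2 + 18/1 = 42822903/680680 ≈ 62.91.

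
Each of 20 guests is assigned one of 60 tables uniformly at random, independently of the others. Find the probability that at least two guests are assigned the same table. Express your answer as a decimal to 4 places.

0.9721

It's easier to compute the probability that all 20 are distinct.
P(all distinct) = 60/60 · 59/60 · ··· · 41/60 ≈ 0.0279.
So the probability of at least one match is 1 − 0.0279 = 0.9721.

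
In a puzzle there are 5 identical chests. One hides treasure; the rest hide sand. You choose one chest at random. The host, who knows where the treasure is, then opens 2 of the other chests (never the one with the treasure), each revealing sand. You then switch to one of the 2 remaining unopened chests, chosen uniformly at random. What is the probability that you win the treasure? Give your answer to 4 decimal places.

Your original chest holds the treasure with probability 1/5, so the other 4 collectively hold it with probability 4/5.
The host can always find 2 empty chests to open, so the reveals don't change that 4/5; it is now spread over the 2 remaining unopened chests.
P(win by switching) = (4/5) · (1/2) = 2/5 ≈ 0.4000.

0.4000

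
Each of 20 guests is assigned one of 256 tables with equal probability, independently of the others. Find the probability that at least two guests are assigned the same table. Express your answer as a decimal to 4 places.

It's easier to compute the probability that all 20 are distinct.
P(all distinct) = 256/256 · 255/256 · ··· · 237/256 ≈ 0.4668.
So the probability of at least one match is 1 − 0.4668 = 0.5332.

0.5332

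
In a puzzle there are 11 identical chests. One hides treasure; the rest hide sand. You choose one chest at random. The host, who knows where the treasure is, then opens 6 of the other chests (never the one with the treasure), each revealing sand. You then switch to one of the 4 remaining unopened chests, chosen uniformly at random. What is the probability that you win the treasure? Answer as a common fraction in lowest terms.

5/22

Your original chest holds the treasure with probability 1/11, so the other 10 collectively hold it with probability 10/11.
The host can always find 6 empty chests to open, so the reveals don't change that 10/11; it is now spread over the 4 remaining unopened chests.
P(win by switching) = (10/11) · (1/4) = 5/22.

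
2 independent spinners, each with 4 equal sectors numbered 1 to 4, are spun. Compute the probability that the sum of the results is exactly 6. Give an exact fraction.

There are 4^2 = 16 equally likely outcomes.
The number of ordered 2-tuples from {1,…,4} summing to 6 is 3.
P(sum = 6) = 3/16.

3/16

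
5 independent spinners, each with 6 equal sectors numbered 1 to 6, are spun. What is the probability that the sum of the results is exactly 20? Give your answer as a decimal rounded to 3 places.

0.084

There are 6^5 = 7776 equally likely outcomes.
The number of ordered 5-tuples from {1,…,6} summing to 20 is 651.
P(sum = 20) = 651/7776 = 217/2592 ≈ 0.084.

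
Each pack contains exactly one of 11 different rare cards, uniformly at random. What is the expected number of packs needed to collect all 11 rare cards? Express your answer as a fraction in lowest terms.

83711/2520

After i distinct types are collected, each trial gives a new one with probability (11−i)/11, so the expected wait for the next new type is 11/(11−i).
E = 11/11 + 11/10 + 11/9 + 11/8 + 11/7 + 11/6 + 11/5 + 11/4 + 11/3 + 11/2 + 11/1 = 83711/2520.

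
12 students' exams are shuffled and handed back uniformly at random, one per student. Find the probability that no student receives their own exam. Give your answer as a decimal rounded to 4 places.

This is the derangement probability: permutations of 12 with no fixed point.
D(12) = 12! · (1 − 1/1! + 1/2! − ··· + (−1)^12/12!) = 176214841.
P = 176214841/479001600 = 16019531/43545600 ≈ 0.3679.

0.3679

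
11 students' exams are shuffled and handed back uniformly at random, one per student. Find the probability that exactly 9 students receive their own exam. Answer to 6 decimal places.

0.000001

Choose which 9 of the 11 are fixed: C(11,9) = 55 ways.
The remaining 2 must have no fixed point: D(2) = 1.
P = 55·1/39916800 = 1/725760 ≈ 0.000001.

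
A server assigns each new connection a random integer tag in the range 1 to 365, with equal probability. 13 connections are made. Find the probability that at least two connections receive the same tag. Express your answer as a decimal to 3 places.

0.194

It's easier to compute the probability that all 13 are distinct.
P(all distinct) = 365/365 · 364/365 · ··· · 353/365 ≈ 0.806.
So the probability of at least one match is 1 − 0.806 = 0.194.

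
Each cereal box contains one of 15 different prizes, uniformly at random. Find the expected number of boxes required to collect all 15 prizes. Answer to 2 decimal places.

49.77

After i distinct types are collected, each trial gives a new one with probability (15−i)/15, so the expected wait for the next new type is 15/(15−i).
E = 15/15 + 15/14 + 15/13 + 15/12 + 15/11 + 15/10 + 15/9 + 15/8 + 15/7 + 15/6 + 15/5 + 15/4 + 15/3 + 15/2 + 15/1 = 1195757/24024 ≈ 49.77.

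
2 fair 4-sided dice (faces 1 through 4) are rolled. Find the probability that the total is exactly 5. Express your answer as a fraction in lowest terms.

There are 4^2 = 16 equally likely outcomes.
The number of ordered 2-tuples from {1,…,4} summing to 5 is 4.
P(sum = 5) = 4/16 = 1/4.

1/4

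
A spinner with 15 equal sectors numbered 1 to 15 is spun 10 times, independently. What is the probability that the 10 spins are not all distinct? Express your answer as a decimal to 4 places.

P(all 10 different) = 15/15 · 14/15 · ··· · 6/15 ≈ 0.0189.
P(at least two equal) = 1 − 0.0189 = 0.9811.

0.9811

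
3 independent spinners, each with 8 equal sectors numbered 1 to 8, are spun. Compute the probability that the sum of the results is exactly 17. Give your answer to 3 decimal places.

0.070

There are 8^3 = 512 equally likely outcomes.
The number of ordered 3-tuples from {1,…,8} summing to 17 is 36.
P(sum = 17) = 36/512 = 9/128 ≈ 0.070.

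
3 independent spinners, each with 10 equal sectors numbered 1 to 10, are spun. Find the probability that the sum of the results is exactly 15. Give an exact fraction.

There are 10^3 = 1000 equally likely outcomes.
The number of ordered 3-tuples from {1,…,10} summing to 15 is 73.
P(sum = 15) = 73/1000.

73/1000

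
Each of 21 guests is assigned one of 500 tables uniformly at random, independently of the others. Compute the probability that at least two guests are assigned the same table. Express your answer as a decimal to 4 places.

It's easier to compute the probability that all 21 are distinct.
P(all distinct) = 500/500 · 499/500 · ··· · 480/500 ≈ 0.6532.
So the probability of at least one match is 1 − 0.6532 = 0.3468.

0.3468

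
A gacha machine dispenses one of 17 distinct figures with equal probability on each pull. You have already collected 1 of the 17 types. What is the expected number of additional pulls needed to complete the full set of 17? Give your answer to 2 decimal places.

Starting from 1 distinct type, each trial gives a new one with probability (17−i)/17 when i types are held, so the wait for the next new type is 17/(17−i).
E = 17/16 + 17/15 + 17/14 + 17/13 + 17/12 + 17/11 + 17/10 + 17/9 + 17/8 + 17/7 + 17/6 + 17/5 + 17/4 + 17/3 + 17/2 + 17/1 = 41421503/720720 ≈ 57.47.

57.47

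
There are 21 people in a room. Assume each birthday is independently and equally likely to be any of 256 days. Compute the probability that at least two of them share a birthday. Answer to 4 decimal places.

It's easier to compute the probability that all 21 are distinct.
P(all distinct) = 256/256 · 255/256 · ··· · 236/256 ≈ 0.4304.
So the probability of at least one match is 1 − 0.4304 = 0.5696.

0.5696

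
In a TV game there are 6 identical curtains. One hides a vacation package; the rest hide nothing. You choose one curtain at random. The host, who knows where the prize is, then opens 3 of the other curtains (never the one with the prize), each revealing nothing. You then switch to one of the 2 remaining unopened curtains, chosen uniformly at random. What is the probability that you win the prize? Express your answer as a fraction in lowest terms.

Your original curtain holds the prize with probability 1/6, so the other 5 collectively hold it with probability 5/6.
The host can always find 3 empty curtains to open, so the reveals don't change that 5/6; it is now spread over the 2 remaining unopened curtains.
P(win by switching) = (5/6) · (1/2) = 5/12.

5/12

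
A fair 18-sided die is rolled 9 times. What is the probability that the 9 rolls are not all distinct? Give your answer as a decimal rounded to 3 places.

P(all 9 different) = 18/18 · 17/18 · ··· · 10/18 ≈ 0.089.
P(at least two equal) = 1 − 0.089 = 0.911.

0.911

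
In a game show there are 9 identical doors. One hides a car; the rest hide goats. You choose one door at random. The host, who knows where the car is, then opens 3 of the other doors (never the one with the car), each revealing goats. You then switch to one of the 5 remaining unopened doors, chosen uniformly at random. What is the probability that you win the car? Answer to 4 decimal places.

0.1778

Your original door holds the car with probability 1/9, so the other 8 collectively hold it with probability 8/9.
The host can always find 3 empty doors to open, so the reveals don't change that 8/9; it is now spread over the 5 remaining unopened doors.
P(win by switching) = (8/9) · (1/5) = 8/45 ≈ 0.1778.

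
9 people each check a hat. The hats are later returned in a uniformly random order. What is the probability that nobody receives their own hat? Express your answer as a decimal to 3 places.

0.368

This is the derangement probability: permutations of 9 with no fixed point.
D(9) = 9! · (1 − 1/1! + 1/2! − ··· + (−1)^9/9!) = 133496.
P = 133496/362880 = 16687/45360 ≈ 0.368.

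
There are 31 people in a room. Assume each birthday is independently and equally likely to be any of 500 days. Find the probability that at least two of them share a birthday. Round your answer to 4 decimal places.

It's easier to compute the probability that all 31 are distinct.
P(all distinct) = 500/500 · 499/500 · ··· · 470/500 ≈ 0.3869.
So the probability of at least one match is 1 − 0.3869 = 0.6131.

0.6131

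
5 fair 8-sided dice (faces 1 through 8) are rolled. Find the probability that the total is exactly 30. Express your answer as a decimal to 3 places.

There are 8^5 = 32768 equally likely outcomes.
The number of ordered 5-tuples from {1,…,8} summing to 30 is 926.
P(sum = 30) = 926/32768 = 463/16384 ≈ 0.028.

0.028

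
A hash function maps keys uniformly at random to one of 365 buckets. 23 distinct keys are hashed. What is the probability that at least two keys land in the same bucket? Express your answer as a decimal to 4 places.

It's easier to compute the probability that all 23 are distinct.
P(all distinct) = 365/365 · 364/365 · ··· · 343/365 ≈ 0.4927.
So the probability of at least one match is 1 − 0.4927 = 0.5073.

0.5073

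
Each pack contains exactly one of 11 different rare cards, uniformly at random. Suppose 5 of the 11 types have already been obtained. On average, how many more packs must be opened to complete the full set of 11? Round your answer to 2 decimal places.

26.95

Starting from 5 distinct types, each trial gives a new one with probability (11−i)/11 when i types are held, so the wait for the next new type is 11/(11−i).
E = 11/6 + 11/5 + 11/4 + 11/3 + 11/2 + 11/1 = 539/20 ≈ 26.95.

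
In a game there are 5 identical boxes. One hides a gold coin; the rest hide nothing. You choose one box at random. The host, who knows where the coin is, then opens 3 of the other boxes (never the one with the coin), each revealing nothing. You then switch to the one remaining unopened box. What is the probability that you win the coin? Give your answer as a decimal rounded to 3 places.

Your original box holds the coin with probability 1/5, so the other 4 collectively hold it with probability 4/5.
The host can always find 3 empty boxes to open, so the reveals don't change that 4/5; it is now spread over the 1 remaining unopened box.
P(win by switching) = (4/5) · (1/1) = 4/5 ≈ 0.800.

0.800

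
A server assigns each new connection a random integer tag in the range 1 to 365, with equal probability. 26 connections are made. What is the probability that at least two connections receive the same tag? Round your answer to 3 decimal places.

It's easier to compute the probability that all 26 are distinct.
P(all distinct) = 365/365 · 364/365 · ··· · 340/365 ≈ 0.402.
So the probability of at least one match is 1 − 0.402 = 0.598.

0.598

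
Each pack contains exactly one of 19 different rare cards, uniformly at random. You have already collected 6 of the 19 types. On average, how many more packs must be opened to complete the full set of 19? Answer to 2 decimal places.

60.42

Starting from 6 distinct types, each trial gives a new one with probability (19−i)/19 when i types are held, so the wait for the next new type is 19/(19−i).
E = 19/13 + 19/12 + 19/11 + 19/10 + 19/9 + 19/8 + 19/7 + 19/6 + 19/5 + 19/4 + 19/3 + 19/2 + 19/1 = 21773867/360360 ≈ 60.42.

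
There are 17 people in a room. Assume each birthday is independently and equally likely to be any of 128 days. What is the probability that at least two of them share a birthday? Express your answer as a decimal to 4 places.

0.6709

It's easier to compute the probability that all 17 are distinct.
P(all distinct) = 128/128 · 127/128 · ··· · 112/128 ≈ 0.3291.
So the probability of at least one match is 1 − 0.3291 = 0.6709.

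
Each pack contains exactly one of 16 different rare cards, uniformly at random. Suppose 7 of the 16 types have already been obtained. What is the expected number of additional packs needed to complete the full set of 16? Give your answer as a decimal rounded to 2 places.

Starting from 7 distinct types, each trial gives a new one with probability (16−i)/16 when i types are held, so the wait for the next new type is 16/(16−i).
E = 16/9 + 16/8 + 16/7 + 16/6 + 16/5 + 16/4 + 16/3 + 16/2 + 16/1 = 14258/315 ≈ 45.26.

45.26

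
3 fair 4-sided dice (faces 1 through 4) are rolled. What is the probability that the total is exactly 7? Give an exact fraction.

3/16

There are 4^3 = 64 equally likely outcomes.
The number of ordered 3-tuples from {1,…,4} summing to 7 is 12.
P(sum = 7) = 12/64 = 3/16.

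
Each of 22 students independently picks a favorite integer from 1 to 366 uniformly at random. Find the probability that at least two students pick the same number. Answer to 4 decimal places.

0.4748

It's easier to compute the probability that all 22 are distinct.
P(all distinct) = 366/366 · 365/366 · ··· · 345/366 ≈ 0.5252.
So the probability of at least one match is 1 − 0.5252 = 0.4748.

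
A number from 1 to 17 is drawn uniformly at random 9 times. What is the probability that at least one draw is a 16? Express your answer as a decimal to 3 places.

P(no draw is a 16) = (16/17)^9 ≈ 0.579.
P(at least one) = 1 − 0.579 = 0.421.

0.421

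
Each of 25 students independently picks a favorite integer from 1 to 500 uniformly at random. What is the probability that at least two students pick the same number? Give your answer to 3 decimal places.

0.457

It's easier to compute the probability that all 25 are distinct.
P(all distinct) = 500/500 · 499/500 · ··· · 476/500 ≈ 0.543.
So the probability of at least one match is 1 − 0.543 = 0.457.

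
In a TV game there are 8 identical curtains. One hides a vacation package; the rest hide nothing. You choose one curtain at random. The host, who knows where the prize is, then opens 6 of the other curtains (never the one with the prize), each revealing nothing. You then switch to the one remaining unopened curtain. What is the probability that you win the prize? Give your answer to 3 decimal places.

Your original curtain holds the prize with probability 1/8, so the other 7 collectively hold it with probability 7/8.
The host can always find 6 empty curtains to open, so the reveals don't change that 7/8; it is now spread over the 1 remaining unopened curtain.
P(win by switching) = (7/8) · (1/1) = 7/8 ≈ 0.875.

0.875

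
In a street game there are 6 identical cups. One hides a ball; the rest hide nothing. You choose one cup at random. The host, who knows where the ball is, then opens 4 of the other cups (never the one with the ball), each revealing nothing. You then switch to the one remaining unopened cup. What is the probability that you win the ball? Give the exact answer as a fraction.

5/6

Your original cup holds the ball with probability 1/6, so the other 5 collectively hold it with probability 5/6.
The host can always find 4 empty cups to open, so the reveals don't change that 5/6; it is now spread over the 1 remaining unopened cup.
P(win by switching) = (5/6) · (1/1) = 5/6.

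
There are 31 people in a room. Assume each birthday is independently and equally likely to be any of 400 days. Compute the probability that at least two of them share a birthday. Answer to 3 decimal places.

0.697

It's easier to compute the probability that all 31 are distinct.
P(all distinct) = 400/400 · 399/400 · ··· · 370/400 ≈ 0.303.
So the probability of at least one match is 1 − 0.303 = 0.697.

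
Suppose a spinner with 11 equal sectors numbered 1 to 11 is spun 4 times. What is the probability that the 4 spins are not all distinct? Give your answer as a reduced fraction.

611/1331

P(all 4 different) = 11/11 · 10/11 · ··· · 8/11 = 720/1331.
P(at least two equal) = 1 − 720/1331 = 611/1331.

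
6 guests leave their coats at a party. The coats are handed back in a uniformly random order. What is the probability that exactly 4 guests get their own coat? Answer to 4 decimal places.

0.0208

Choose which 4 of the 6 are fixed: C(6,4) = 15 ways.
The remaining 2 must have no fixed point: D(2) = 1.
P = 15·1/720 = 1/48 ≈ 0.0208.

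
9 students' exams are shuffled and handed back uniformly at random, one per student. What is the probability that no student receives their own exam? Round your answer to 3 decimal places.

0.368

This is the derangement probability: permutations of 9 with no fixed point.
D(9) = 9! · (1 − 1/1! + 1/2! − ··· + (−1)^9/9!) = 133496.
P = 133496/362880 = 16687/45360 ≈ 0.368.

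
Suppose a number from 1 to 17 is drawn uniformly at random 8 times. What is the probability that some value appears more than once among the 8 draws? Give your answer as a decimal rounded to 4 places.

0.8595

P(all 8 different) = 17/17 · 16/17 · ··· · 10/17 ≈ 0.1405.
P(at least two equal) = 1 − 0.1405 = 0.8595.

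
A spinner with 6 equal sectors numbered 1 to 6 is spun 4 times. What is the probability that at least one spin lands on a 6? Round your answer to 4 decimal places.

0.5177

P(no spin lands on a 6) = (5/6)^4 ≈ 0.4823.
P(at least one) = 1 − 0.4823 = 0.5177.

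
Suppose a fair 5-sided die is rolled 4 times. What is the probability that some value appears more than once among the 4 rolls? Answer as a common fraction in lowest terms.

101/125

P(all 4 different) = 5/5 · 4/5 · ··· · 2/5 = 24/125.
P(at least two equal) = 1 − 24/125 = 101/125.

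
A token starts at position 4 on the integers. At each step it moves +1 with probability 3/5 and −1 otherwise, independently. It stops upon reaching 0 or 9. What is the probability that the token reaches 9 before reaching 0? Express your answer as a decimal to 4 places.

Let r = q/p = (2/5)/(3/5) = 2/3. The recurrence P(i) = p·P(i+1) + q·P(i−1) with P(0)=0, P(9)=1 gives P(i) = (1 − r^i)/(1 − r^9).
P(4) = (1 − (2/3)^4) / (1 − (2/3)^9) = 15795/19171 ≈ 0.8239.

0.8239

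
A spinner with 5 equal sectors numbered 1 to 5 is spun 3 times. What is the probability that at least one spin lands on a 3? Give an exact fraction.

61/125

P(no spin lands on a 3) = (4/5)^3 = 64/125.
P(at least one) = 1 − 64/125 = 61/125.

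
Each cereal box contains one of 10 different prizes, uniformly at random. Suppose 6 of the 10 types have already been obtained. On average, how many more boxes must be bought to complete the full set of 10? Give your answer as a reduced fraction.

125/6

Starting from 6 distinct types, each trial gives a new one with probability (10−i)/10 when i types are held, so the wait for the next new type is 10/(10−i).
E = 10/4 + 10/3 + 10/2 + 10/1 = 125/6.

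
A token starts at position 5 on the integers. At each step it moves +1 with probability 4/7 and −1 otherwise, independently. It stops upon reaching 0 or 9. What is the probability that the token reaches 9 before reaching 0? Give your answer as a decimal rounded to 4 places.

0.8246

Let r = q/p = (3/7)/(4/7) = 3/4. The recurrence P(i) = p·P(i+1) + q·P(i−1) with P(0)=0, P(9)=1 gives P(i) = (1 − r^i)/(1 − r^9).
P(5) = (1 − (3/4)^5) / (1 − (3/4)^9) = 199936/242461 ≈ 0.8246.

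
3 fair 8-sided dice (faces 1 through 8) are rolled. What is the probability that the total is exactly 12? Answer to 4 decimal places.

0.0898

There are 8^3 = 512 equally likely outcomes.
The number of ordered 3-tuples from {1,…,8} summing to 12 is 46.
P(sum = 12) = 46/512 = 23/256 ≈ 0.0898.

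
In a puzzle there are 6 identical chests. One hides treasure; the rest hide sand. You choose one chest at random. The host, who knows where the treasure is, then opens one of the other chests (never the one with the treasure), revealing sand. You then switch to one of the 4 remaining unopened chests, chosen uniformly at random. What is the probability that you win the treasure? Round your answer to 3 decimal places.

Your original chest holds the treasure with probability 1/6, so the other 5 collectively hold it with probability 5/6.
The host can always find an empty chest to open, so this doesn't change that 5/6; it is now spread over the 4 remaining unopened chests.
P(win by switching) = (5/6) · (1/4) = 5/24 ≈ 0.208.

0.208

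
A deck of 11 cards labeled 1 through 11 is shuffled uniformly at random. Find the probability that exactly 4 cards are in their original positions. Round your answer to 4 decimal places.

0.0153

Choose which 4 of the 11 are fixed: C(11,4) = 330 ways.
The remaining 7 must have no fixed point: D(7) = 1854.
P = 330·1854/39916800 = 103/6720 ≈ 0.0153.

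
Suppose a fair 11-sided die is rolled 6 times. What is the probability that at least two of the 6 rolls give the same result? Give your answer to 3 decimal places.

0.812

P(all 6 different) = 11/11 · 10/11 · ··· · 6/11 ≈ 0.188.
P(at least two equal) = 1 − 0.188 = 0.812.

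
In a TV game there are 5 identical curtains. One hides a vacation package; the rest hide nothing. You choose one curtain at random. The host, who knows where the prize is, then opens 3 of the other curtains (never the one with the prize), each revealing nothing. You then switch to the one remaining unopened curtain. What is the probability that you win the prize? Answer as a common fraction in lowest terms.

Your original curtain holds the prize with probability 1/5, so the other 4 collectively hold it with probability 4/5.
The host can always find 3 empty curtains to open, so the reveals don't change that 4/5; it is now spread over the 1 remaining unopened curtain.
P(win by switching) = (4/5) · (1/1) = 4/5.

4/5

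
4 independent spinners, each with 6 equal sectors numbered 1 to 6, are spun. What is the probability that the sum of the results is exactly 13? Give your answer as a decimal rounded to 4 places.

There are 6^4 = 1296 equally likely outcomes.
The number of ordered 4-tuples from {1,…,6} summing to 13 is 140.
P(sum = 13) = 140/1296 = 35/324 ≈ 0.1080.

0.1080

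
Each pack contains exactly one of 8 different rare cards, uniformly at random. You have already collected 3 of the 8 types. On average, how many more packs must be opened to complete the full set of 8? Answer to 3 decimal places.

18.267

Starting from 3 distinct types, each trial gives a new one with probability (8−i)/8 when i types are held, so the wait for the next new type is 8/(8−i).
E = 8/5 + 8/4 + 8/3 + 8/2 + 8/1 = 274/15 ≈ 18.267.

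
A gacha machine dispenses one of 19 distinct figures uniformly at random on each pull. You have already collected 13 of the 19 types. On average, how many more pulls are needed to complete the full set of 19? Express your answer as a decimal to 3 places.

Starting from 13 distinct types, each trial gives a new one with probability (19−i)/19 when i types are held, so the wait for the next new type is 19/(19−i).
E = 19/6 + 19/5 + 19/4 + 19/3 + 19/2 + 19/1 = 931/20 ≈ 46.550.

46.550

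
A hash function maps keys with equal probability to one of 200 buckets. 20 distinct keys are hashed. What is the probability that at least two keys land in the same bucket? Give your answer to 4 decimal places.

It's easier to compute the probability that all 20 are distinct.
P(all distinct) = 200/200 · 199/200 · ··· · 181/200 ≈ 0.3744.
So the probability of at least one match is 1 − 0.3744 = 0.6256.

0.6256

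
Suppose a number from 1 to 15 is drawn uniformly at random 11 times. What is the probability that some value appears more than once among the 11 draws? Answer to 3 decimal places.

0.994

P(all 11 different) = 15/15 · 14/15 · ··· · 5/15 ≈ 0.006.
P(at least two equal) = 1 − 0.006 = 0.994.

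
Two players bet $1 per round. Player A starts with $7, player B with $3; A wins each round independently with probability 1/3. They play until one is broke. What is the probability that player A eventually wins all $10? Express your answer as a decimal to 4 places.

Let r = q/p = (2/3)/(1/3) = 2. The recurrence P(i) = p·P(i+1) + q·P(i−1) with P(0)=0, P(10)=1 gives P(i) = (1 − r^i)/(1 − r^10).
P(7) = (1 − (2)^7) / (1 − (2)^10) = 127/1023 ≈ 0.1241.

0.1241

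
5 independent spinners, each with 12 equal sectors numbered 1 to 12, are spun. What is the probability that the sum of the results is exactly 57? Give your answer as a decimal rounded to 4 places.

There are 12^5 = 248832 equally likely outcomes.
The number of ordered 5-tuples from {1,…,12} summing to 57 is 35.
P(sum = 57) = 35/248832 ≈ 0.0001.

0.0001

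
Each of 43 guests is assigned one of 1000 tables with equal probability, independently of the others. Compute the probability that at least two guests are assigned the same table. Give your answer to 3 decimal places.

0.600

It's easier to compute the probability that all 43 are distinct.
P(all distinct) = 1000/1000 · 999/1000 · ··· · 958/1000 ≈ 0.400.
So the probability of at least one match is 1 − 0.400 = 0.600.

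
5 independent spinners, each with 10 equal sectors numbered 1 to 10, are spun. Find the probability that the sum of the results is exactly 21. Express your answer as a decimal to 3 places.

There are 10^5 = 100000 equally likely outcomes.
The number of ordered 5-tuples from {1,…,10} summing to 21 is 3795.
P(sum = 21) = 3795/100000 = 759/20000 ≈ 0.038.

0.038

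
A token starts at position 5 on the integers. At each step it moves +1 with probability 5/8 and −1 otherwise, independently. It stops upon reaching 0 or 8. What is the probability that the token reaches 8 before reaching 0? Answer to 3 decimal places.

Let r = q/p = (3/8)/(5/8) = 3/5. The recurrence P(i) = p·P(i+1) + q·P(i−1) with P(0)=0, P(8)=1 gives P(i) = (1 − r^i)/(1 − r^8).
P(5) = (1 − (3/5)^5) / (1 − (3/5)^8) = 180125/192032 ≈ 0.938.

0.938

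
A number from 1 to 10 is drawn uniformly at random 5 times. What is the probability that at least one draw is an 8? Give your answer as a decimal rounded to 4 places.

P(no draw is an 8) = (9/10)^5 ≈ 0.5905.
P(at least one) = 1 − 0.5905 = 0.4095.

0.4095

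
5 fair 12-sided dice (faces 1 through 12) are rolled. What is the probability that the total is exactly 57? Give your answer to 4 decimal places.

There are 12^5 = 248832 equally likely outcomes.
The number of ordered 5-tuples from {1,…,12} summing to 57 is 35.
P(sum = 57) = 35/248832 ≈ 0.0001.

0.0001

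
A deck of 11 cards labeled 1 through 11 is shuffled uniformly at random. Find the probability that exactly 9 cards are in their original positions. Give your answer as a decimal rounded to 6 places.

0.000001

Choose which 9 of the 11 are fixed: C(11,9) = 55 ways.
The remaining 2 must have no fixed point: D(2) = 1.
P = 55·1/39916800 = 1/725760 ≈ 0.000001.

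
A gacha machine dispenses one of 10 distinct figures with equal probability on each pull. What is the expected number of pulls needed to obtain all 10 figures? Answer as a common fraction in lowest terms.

After i distinct types are collected, each trial gives a new one with probability (10−i)/10, so the expected wait for the next new type is 10/(10−i).
E = 10/10 + 10/9 + 10/8 + 10/7 + 10/6 + 10/5 + 10/4 + 10/3 + 10/2 + 10/1 = 7381/252.

7381/252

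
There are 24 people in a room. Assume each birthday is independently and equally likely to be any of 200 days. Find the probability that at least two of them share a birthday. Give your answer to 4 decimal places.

0.7625

It's easier to compute the probability that all 24 are distinct.
P(all distinct) = 200/200 · 199/200 · ··· · 177/200 ≈ 0.2375.
So the probability of at least one match is 1 − 0.2375 = 0.7625.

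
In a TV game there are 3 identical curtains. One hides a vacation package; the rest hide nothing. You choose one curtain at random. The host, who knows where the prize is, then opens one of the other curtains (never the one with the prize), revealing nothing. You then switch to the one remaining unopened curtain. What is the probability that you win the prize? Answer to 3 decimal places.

0.667

Your original curtain holds the prize with probability 1/3, so the other 2 collectively hold it with probability 2/3.
The host can always find an empty curtain to open, so this doesn't change that 2/3; it is now spread over the 1 remaining unopened curtain.
P(win by switching) = (2/3) · (1/1) = 2/3 ≈ 0.667.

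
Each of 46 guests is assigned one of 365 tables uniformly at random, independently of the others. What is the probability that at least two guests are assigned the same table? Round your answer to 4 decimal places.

It's easier to compute the probability that all 46 are distinct.
P(all distinct) = 365/365 · 364/365 · ··· · 320/365 ≈ 0.0517.
So the probability of at least one match is 1 − 0.0517 = 0.9483.

0.9483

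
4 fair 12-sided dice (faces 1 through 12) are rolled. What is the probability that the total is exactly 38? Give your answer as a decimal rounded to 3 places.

0.014

There are 12^4 = 20736 equally likely outcomes.
The number of ordered 4-tuples from {1,…,12} summing to 38 is 286.
P(sum = 38) = 286/20736 = 143/10368 ≈ 0.014.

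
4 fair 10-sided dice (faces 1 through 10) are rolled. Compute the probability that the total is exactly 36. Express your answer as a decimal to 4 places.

0.0035

There are 10^4 = 10000 equally likely outcomes.
The number of ordered 4-tuples from {1,…,10} summing to 36 is 35.
P(sum = 36) = 35/10000 = 7/2000 ≈ 0.0035.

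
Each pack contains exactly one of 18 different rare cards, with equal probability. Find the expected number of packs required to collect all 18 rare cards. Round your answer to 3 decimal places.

After i distinct types are collected, each trial gives a new one with probability (18−i)/18, so the expected wait for the next new type is 18/(18−i).
E = 18/18 + 18/17 + 18/16 + 18/15 + 18/14 + 18/13 + 18/12 + 18/11 + 18/10 + 18/9 + 18/8 + 18/7 + 18/6 + 18/5 + 18/4 + 18/3 + 18/2 + 18/1 = 42822903/680680 ≈ 62.912.

62.912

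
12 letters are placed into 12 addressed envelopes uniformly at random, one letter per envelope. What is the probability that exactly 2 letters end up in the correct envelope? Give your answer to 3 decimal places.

Choose which 2 of the 12 are fixed: C(12,2) = 66 ways.
The remaining 10 must have no fixed point: D(10) = 1334961.
P = 66·1334961/479001600 = 16481/89600 ≈ 0.184.

0.184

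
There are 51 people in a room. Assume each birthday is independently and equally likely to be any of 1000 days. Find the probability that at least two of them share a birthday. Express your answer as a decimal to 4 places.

It's easier to compute the probability that all 51 are distinct.
P(all distinct) = 1000/1000 · 999/1000 · ··· · 950/1000 ≈ 0.2733.
So the probability of at least one match is 1 − 0.2733 = 0.7267.

0.7267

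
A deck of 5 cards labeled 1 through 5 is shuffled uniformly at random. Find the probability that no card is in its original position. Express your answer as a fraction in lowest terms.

11/30

This is the derangement probability: permutations of 5 with no fixed point.
D(5) = 5! · (1 − 1/1! + 1/2! − ··· + (−1)^5/5!) = 44.
P = 44/120 = 11/30.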